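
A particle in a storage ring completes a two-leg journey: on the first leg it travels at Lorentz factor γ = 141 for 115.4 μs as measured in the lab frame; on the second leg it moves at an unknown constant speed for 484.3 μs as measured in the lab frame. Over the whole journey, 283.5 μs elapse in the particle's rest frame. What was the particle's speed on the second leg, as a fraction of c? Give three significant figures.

β = 0.812

Leg 1: γ = 141; τ_1 = 115.4/141.0 = 0.8184 μs.
Leg 2: speed unknown; τ_2 = 484.3/γ_2.
Total proper time: 0.8184 + τ_2 = 283.5, so τ_2 = 283.5 − 0.8184 = 282.7 μs.
γ_2 = 484.3/282.7 = 1.713; β = √(1 − 1/γ²) = √0.6593.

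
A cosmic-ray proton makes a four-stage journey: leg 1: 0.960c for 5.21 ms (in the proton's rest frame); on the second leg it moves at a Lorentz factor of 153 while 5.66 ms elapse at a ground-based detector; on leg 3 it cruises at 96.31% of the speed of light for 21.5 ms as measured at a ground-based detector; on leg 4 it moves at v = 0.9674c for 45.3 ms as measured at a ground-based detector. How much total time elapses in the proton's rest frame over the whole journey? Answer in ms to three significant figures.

τ = 22.5 ms

Leg 1: 5.21 ms is already measured in the proton's rest frame.
Leg 2: γ = 153; τ_2 = 5.66/153.0 = 0.03699 ms.
Leg 3: β = 0.9631; γ = 1/√(1 − 0.9631²) = 1/√0.07244 = 3.715; τ_3 = 21.5/3.715 = 5.787 ms.
Leg 4: γ = 1/√(1 − 0.9674²) = 1/√0.06414 = 3.949; τ_4 = 45.3/3.949 = 11.47 ms.
Total: 5.210 + 0.03699 + 5.787 + 11.47 ms.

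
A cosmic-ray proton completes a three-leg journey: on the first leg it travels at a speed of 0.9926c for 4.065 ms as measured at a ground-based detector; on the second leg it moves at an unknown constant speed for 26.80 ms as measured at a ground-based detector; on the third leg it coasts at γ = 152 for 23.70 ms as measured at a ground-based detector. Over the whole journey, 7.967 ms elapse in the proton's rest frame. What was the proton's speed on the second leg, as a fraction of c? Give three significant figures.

β = 0.962

Leg 1: γ = 1/√(1 − 0.9926²) = 1/√0.01475 = 8.235; τ_1 = 4.065/8.235 = 0.4936 ms.
Leg 2: speed unknown; τ_2 = 26.80/γ_2.
Leg 3: γ = 152; τ_3 = 23.70/152.0 = 0.1559 ms.
Total proper time: 0.4936 + τ_2 + 0.1559 = 7.967, so τ_2 = 7.967 − 0.6495 = 7.317 ms.
γ_2 = 26.80/7.317 = 3.662; β = √(1 − 1/γ²) = √0.9254.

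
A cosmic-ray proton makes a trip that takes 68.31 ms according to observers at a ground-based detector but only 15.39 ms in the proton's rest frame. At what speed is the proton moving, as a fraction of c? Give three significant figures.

The proper time is measured in the proton's rest frame (both events occur at the proton's location); Δt is measured at a ground-based detector. γ = Δt/τ = 68.31/15.39 = 4.439.
β = √(1 − 1/γ²) = √(1 − 0.05076) = √0.9492

β = 0.974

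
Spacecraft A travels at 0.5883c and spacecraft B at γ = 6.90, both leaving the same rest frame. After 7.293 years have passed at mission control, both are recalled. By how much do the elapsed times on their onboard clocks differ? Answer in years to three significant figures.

|τ_A − τ_B| = 4.84 years

A: γ = 1/√(1 − 0.5883²) = 1/√0.6539 = 1.237; τ_A = 7.293/1.237 = 5.897 years.
B: γ = 6.90; τ_B = 7.293/6.900 = 1.057 years.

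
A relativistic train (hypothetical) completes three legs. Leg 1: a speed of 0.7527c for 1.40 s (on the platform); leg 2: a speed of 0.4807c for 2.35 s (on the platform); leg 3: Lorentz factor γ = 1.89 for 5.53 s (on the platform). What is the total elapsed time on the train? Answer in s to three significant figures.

τ = 5.91 s

Leg 1: γ = 1/√(1 − 0.7527²) = 1/√0.4334 = 1.519; τ_1 = 1.40/1.519 = 0.9217 s.
Leg 2: γ = 1/√(1 − 0.4807²) = 1/√0.7689 = 1.140; τ_2 = 2.35/1.140 = 2.061 s.
Leg 3: γ = 1.89; τ_3 = 5.53/1.890 = 2.926 s.
Total: 0.9217 + 2.061 + 2.926 s.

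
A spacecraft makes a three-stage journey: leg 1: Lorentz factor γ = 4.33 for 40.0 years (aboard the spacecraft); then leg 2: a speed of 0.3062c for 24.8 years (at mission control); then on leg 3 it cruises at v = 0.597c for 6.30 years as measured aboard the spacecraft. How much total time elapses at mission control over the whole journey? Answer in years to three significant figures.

Δt = 206 years

Leg 1: γ = 4.33; Δt_1 = 4.330 × 40.0 = 173.2 years.
Leg 2: 24.8 years is already measured at mission control.
Leg 3: γ = 1/√(1 − 0.597²) = 1/√0.6436 = 1.247; Δt_3 = 1.247 × 6.30 = 7.853 years.
Total: 173.2 + 24.80 + 7.853 years.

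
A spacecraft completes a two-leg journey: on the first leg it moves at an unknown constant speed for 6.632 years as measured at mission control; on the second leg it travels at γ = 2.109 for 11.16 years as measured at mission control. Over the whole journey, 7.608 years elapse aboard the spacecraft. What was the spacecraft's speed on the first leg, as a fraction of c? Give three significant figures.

β = 0.937

Leg 1: speed unknown; τ_1 = 6.632/γ_1.
Leg 2: γ = 2.109; τ_2 = 11.16/2.109 = 5.292 years.
Total proper time: τ_1 + 5.292 = 7.608, so τ_1 = 7.608 − 5.292 = 2.316 years.
γ_1 = 6.632/2.316 = 2.863; β = √(1 − 1/γ²) = √0.8780.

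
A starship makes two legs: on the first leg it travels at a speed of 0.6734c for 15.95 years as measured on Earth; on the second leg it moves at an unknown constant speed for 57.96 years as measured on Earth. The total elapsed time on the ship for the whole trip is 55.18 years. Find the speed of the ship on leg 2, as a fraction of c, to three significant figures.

β = 0.663

Leg 1: γ = 1/√(1 − 0.6734²) = 1/√0.5465 = 1.353; τ_1 = 15.95/1.353 = 11.79 years.
Leg 2: speed unknown; τ_2 = 57.96/γ_2.
Total proper time: 11.79 + τ_2 = 55.18, so τ_2 = 55.18 − 11.79 = 43.39 years.
γ_2 = 57.96/43.39 = 1.336; β = √(1 − 1/γ²) = √0.4396.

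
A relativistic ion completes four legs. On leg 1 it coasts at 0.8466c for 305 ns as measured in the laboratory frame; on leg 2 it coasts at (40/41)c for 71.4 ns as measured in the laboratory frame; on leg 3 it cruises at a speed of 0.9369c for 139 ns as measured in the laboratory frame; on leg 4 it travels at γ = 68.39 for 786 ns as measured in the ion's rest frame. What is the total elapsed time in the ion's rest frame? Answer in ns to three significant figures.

Leg 1: γ = 1/√(1 − 0.8466²) = 1/√0.2833 = 1.879; τ_1 = 305/1.879 = 162.3 ns.
Leg 2: γ = 1/√(1 − (40/41)²) = 41/9 ≈ 4.556; τ_2 = 71.4/4.556 = 15.67 ns.
Leg 3: γ = 1/√(1 − 0.9369²) = 1/√0.1222 = 2.860; τ_3 = 139/2.860 = 48.59 ns.
Leg 4: 786 ns is already measured in the ion's rest frame.
Total: 162.3 + 15.67 + 48.59 + 786.0 ns.

τ = 1010 ns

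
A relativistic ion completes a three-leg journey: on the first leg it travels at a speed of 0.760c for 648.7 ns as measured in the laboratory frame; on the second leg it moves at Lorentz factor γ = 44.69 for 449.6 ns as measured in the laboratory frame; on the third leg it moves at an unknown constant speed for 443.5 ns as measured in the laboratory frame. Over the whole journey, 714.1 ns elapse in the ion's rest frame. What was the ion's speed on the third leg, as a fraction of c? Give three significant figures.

β = 0.771

Leg 1: γ = 1/√(1 − 0.760²) = 1/√0.4224 = 1.539; τ_1 = 648.7/1.539 = 421.6 ns.
Leg 2: γ = 44.69; τ_2 = 449.6/44.69 = 10.06 ns.
Leg 3: speed unknown; τ_3 = 443.5/γ_3.
Total proper time: 421.6 + 10.06 + τ_3 = 714.1, so τ_3 = 714.1 − 431.7 = 282.4 ns.
γ_3 = 443.5/282.4 = 1.570; β = √(1 − 1/γ²) = √0.5944.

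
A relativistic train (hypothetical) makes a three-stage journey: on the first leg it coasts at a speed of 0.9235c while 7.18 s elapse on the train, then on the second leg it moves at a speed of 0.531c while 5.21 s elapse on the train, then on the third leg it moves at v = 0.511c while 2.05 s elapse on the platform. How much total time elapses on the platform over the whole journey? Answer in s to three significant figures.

Δt = 26.9 s

Leg 1: γ = 1/√(1 − 0.9235²) = 1/√0.1471 = 2.607; Δt_1 = 2.607 × 7.18 = 18.72 s.
Leg 2: γ = 1/√(1 − 0.531²) = 1/√0.7180 = 1.180; Δt_2 = 1.180 × 5.21 = 6.148 s.
Leg 3: 2.05 s is already measured on the platform.
Total: 18.72 + 6.148 + 2.050 s.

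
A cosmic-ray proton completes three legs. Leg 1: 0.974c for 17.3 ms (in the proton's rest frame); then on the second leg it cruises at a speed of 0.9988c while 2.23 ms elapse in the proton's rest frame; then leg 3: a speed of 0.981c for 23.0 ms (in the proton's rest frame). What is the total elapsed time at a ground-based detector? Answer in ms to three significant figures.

Leg 1: γ = 1/√(1 − 0.974²) = 1/√0.05132 = 4.414; Δt_1 = 4.414 × 17.3 = 76.36 ms.
Leg 2: γ = 1/√(1 − 0.9988²) = 1/√0.002399 = 20.42; Δt_2 = 20.42 × 2.23 = 45.53 ms.
Leg 3: γ = 1/√(1 − 0.981²) = 1/√0.03764 = 5.154; Δt_3 = 5.154 × 23.0 = 118.6 ms.
Total: 76.36 + 45.53 + 118.6 ms.

Δt = 240 ms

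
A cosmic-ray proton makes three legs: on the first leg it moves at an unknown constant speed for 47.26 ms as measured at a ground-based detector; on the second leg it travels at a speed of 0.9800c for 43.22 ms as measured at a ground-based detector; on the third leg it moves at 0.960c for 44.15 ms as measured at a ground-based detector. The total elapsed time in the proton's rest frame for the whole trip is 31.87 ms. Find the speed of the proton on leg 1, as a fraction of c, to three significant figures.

β = 0.973

Leg 1: speed unknown; τ_1 = 47.26/γ_1.
Leg 2: γ = 1/√(1 − 0.9800²) = 1/√0.03960 = 5.025; τ_2 = 43.22/5.025 = 8.601 ms.
Leg 3: γ = 1/√(1 − 0.960²) = 25/7 ≈ 3.571; τ_3 = 44.15/3.571 = 12.36 ms.
Total proper time: τ_1 + 8.601 + 12.36 = 31.87, so τ_1 = 31.87 − 20.96 = 10.91 ms.
γ_1 = 47.26/10.91 = 4.333; β = √(1 − 1/γ²) = √0.9467.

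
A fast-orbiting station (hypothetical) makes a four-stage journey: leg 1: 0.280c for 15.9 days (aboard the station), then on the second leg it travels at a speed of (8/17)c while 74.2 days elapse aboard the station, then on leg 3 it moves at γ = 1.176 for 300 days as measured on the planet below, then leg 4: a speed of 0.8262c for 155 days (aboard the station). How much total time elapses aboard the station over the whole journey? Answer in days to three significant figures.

τ = 500 days

Leg 1: 15.9 days is already measured aboard the station.
Leg 2: 74.2 days is already measured aboard the station.
Leg 3: γ = 1.176; τ_3 = 300/1.176 = 255.1 days.
Leg 4: 155 days is already measured aboard the station.
Total: 15.90 + 74.20 + 255.1 + 155.0 days.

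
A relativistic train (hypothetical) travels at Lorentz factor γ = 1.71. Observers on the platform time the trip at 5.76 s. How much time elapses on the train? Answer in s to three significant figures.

τ = 3.37 s

γ = 1.71
The interval measured on the platform is the dilated one; the clock on the train measures the proper time τ = Δt/γ = 5.76/1.710 s.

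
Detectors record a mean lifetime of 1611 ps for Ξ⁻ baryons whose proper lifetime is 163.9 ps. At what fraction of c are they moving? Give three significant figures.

γ = Δt/τ₀ = 1611/163.9 = 9.829
β = √(1 − 1/γ²) = √(1 − 0.01035) = √0.9896

v = 0.995c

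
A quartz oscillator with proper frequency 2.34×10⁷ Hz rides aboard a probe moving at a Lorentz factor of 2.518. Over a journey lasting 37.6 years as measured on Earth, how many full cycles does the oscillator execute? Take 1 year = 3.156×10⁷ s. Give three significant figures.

γ = 2.518
The oscillator's own cycle count is N = f × τ where τ is the proper time aboard the probe. τ = Δt/γ = 37.6/2.518 = 14.93 years = 4.713×10⁸ s.
N = 2.34×10⁷ × 4.713×10⁸ = 1.103×10¹⁶.

N = 1.10×10¹⁶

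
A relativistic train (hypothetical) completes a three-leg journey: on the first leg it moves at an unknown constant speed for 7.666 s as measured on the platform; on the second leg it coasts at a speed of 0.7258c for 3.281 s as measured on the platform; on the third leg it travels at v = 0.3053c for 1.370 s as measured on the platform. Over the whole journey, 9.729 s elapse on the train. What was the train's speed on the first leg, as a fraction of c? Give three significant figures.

Leg 1: speed unknown; τ_1 = 7.666/γ_1.
Leg 2: γ = 1/√(1 − 0.7258²) = 1/√0.4732 = 1.454; τ_2 = 3.281/1.454 = 2.257 s.
Leg 3: γ = 1/√(1 − 0.3053²) = 1/√0.9068 = 1.050; τ_3 = 1.370/1.050 = 1.305 s.
Total proper time: τ_1 + 2.257 + 1.305 = 9.729, so τ_1 = 9.729 − 3.562 = 6.167 s.
γ_1 = 7.666/6.167 = 1.243; β = √(1 − 1/γ²) = √0.3528.

β = 0.594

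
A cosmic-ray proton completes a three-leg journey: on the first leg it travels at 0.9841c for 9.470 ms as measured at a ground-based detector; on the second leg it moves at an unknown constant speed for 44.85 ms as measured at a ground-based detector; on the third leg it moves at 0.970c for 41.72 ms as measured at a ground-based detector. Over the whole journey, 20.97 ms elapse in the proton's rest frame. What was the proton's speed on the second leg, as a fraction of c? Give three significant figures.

β = 0.979

Leg 1: γ = 1/√(1 − 0.9841²) = 1/√0.03155 = 5.630; τ_1 = 9.470/5.630 = 1.682 ms.
Leg 2: speed unknown; τ_2 = 44.85/γ_2.
Leg 3: γ = 1/√(1 − 0.970²) = 1/√0.05910 = 4.113; τ_3 = 41.72/4.113 = 10.14 ms.
Total proper time: 1.682 + τ_2 + 10.14 = 20.97, so τ_2 = 20.97 − 11.82 = 9.146 ms.
γ_2 = 44.85/9.146 = 4.904; β = √(1 − 1/γ²) = √0.9584.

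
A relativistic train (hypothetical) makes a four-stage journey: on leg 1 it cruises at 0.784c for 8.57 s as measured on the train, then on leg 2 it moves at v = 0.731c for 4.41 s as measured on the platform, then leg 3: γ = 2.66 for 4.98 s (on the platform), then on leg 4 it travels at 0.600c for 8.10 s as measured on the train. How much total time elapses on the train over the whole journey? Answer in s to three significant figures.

Leg 1: 8.57 s is already measured on the train.
Leg 2: γ = 1/√(1 − 0.731²) = 1/√0.4656 = 1.465; τ_2 = 4.41/1.465 = 3.009 s.
Leg 3: γ = 2.66; τ_3 = 4.98/2.660 = 1.872 s.
Leg 4: 8.10 s is already measured on the train.
Total: 8.570 + 3.009 + 1.872 + 8.100 s.

τ = 21.6 s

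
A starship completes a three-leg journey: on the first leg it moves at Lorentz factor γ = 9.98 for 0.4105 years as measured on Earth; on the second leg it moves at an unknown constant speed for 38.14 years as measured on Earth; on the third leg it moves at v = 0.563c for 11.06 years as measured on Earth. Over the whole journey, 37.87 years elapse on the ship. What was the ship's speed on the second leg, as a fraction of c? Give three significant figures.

Leg 1: γ = 9.98; τ_1 = 0.4105/9.980 = 0.04113 years.
Leg 2: speed unknown; τ_2 = 38.14/γ_2.
Leg 3: γ = 1/√(1 − 0.563²) = 1/√0.6830 = 1.210; τ_3 = 11.06/1.210 = 9.141 years.
Total proper time: 0.04113 + τ_2 + 9.141 = 37.87, so τ_2 = 37.87 − 9.182 = 28.69 years.
γ_2 = 38.14/28.69 = 1.329; β = √(1 − 1/γ²) = √0.4342.

β = 0.659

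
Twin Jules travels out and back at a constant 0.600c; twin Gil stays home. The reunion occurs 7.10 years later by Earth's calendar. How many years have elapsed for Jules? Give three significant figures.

γ = 1/√(1 − 0.600²) = 5/4 = 1.250
Jules's clock measures proper time along the trip: τ = Δt/γ = 7.10/1.250 years.

τ = 5.68 years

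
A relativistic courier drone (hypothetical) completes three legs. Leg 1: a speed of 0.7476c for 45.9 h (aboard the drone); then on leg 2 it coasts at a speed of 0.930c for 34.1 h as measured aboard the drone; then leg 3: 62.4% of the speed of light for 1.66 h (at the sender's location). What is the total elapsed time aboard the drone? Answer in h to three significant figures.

τ = 81.3 h

Leg 1: 45.9 h is already measured aboard the drone.
Leg 2: 34.1 h is already measured aboard the drone.
Leg 3: β = 0.624; γ = 1/√(1 − 0.624²) = 1/√0.6106 = 1.280; τ_3 = 1.66/1.280 = 1.297 h.
Total: 45.90 + 34.10 + 1.297 h.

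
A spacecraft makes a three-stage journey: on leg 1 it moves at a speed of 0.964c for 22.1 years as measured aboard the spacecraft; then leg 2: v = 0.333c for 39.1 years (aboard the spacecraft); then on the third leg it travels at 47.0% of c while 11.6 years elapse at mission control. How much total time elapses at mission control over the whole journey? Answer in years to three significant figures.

Δt = 136 years

Leg 1: γ = 1/√(1 − 0.964²) = 1/√0.07070 = 3.761; Δt_1 = 3.761 × 22.1 = 83.11 years.
Leg 2: γ = 1/√(1 − 0.333²) = 1/√0.8891 = 1.061; Δt_2 = 1.061 × 39.1 = 41.47 years.
Leg 3: 11.6 years is already measured at mission control.
Total: 83.11 + 41.47 + 11.60 years.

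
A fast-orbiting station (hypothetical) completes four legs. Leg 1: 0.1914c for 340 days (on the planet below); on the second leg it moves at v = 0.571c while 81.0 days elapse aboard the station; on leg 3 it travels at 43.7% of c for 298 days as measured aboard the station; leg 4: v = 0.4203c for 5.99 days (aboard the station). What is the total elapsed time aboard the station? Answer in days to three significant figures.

τ = 719 days

Leg 1: γ = 1/√(1 − 0.1914²) = 1/√0.9634 = 1.019; τ_1 = 340/1.019 = 333.7 days.
Leg 2: 81.0 days is already measured aboard the station.
Leg 3: 298 days is already measured aboard the station.
Leg 4: 5.99 days is already measured aboard the station.
Total: 333.7 + 81.00 + 298.0 + 5.990 days.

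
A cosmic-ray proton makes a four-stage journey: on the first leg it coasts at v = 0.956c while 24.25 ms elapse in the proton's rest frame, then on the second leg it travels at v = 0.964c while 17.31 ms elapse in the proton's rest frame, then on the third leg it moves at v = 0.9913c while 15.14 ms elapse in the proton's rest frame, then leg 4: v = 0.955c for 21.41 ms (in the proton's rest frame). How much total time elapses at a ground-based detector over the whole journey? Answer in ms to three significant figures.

Δt = 335 ms

Leg 1: γ = 1/√(1 − 0.956²) = 1/√0.08606 = 3.409; Δt_1 = 3.409 × 24.25 = 82.66 ms.
Leg 2: γ = 1/√(1 − 0.964²) = 1/√0.07070 = 3.761; Δt_2 = 3.761 × 17.31 = 65.10 ms.
Leg 3: γ = 1/√(1 − 0.9913²) = 1/√0.01732 = 7.598; Δt_3 = 7.598 × 15.14 = 115.0 ms.
Leg 4: γ = 1/√(1 − 0.955²) = 1/√0.08798 = 3.371; Δt_4 = 3.371 × 21.41 = 72.18 ms.
Total: 82.66 + 65.10 + 115.0 + 72.18 ms.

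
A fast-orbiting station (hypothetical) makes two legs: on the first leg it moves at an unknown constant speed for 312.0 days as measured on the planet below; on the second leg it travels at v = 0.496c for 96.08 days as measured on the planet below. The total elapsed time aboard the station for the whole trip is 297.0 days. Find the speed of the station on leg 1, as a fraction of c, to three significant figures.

Leg 1: speed unknown; τ_1 = 312.0/γ_1.
Leg 2: γ = 1/√(1 − 0.496²) = 1/√0.7540 = 1.152; τ_2 = 96.08/1.152 = 83.43 days.
Total proper time: τ_1 + 83.43 = 297.0, so τ_1 = 297.0 − 83.43 = 213.6 days.
γ_1 = 312.0/213.6 = 1.461; β = √(1 − 1/γ²) = √0.5314.

β = 0.729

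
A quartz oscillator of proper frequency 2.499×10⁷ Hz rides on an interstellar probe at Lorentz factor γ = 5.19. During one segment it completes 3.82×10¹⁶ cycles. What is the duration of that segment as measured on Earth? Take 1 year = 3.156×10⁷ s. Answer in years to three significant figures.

γ = 5.19
Proper time for N cycles: τ = N/f = 3.82×10¹⁶/(2.499×10⁷) = 1.529×10⁹ s = 48.44 years.
Lab-frame duration Δt = γτ = 5.190 × 48.44 = 251.4 years.

Δt = 251 years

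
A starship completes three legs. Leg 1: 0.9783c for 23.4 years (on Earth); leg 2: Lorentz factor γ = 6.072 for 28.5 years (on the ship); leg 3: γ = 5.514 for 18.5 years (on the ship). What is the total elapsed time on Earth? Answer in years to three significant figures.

Leg 1: 23.4 years is already measured on Earth.
Leg 2: γ = 6.072; Δt_2 = 6.072 × 28.5 = 173.1 years.
Leg 3: γ = 5.514; Δt_3 = 5.514 × 18.5 = 102.0 years.
Total: 23.40 + 173.1 + 102.0 years.

Δt = 298 years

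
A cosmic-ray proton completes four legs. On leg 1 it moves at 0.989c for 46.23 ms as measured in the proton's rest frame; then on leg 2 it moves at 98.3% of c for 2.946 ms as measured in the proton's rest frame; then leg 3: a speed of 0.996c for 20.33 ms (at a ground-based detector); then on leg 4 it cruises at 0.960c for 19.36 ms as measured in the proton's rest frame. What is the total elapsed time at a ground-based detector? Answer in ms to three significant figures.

Δt = 418 ms

Leg 1: γ = 1/√(1 − 0.989²) = 1/√0.02188 = 6.761; Δt_1 = 6.761 × 46.23 = 312.5 ms.
Leg 2: β = 0.983; γ = 1/√(1 − 0.983²) = 1/√0.03371 = 5.446; Δt_2 = 5.446 × 2.946 = 16.05 ms.
Leg 3: 20.33 ms is already measured at a ground-based detector.
Leg 4: γ = 1/√(1 − 0.960²) = 25/7 ≈ 3.571; Δt_4 = 3.571 × 19.36 = 69.14 ms.
Total: 312.5 + 16.05 + 20.33 + 69.14 ms.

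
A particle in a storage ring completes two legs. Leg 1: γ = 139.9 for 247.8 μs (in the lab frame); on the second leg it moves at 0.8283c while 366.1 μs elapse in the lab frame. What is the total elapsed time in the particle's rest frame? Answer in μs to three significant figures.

Leg 1: γ = 139.9; τ_1 = 247.8/139.9 = 1.771 μs.
Leg 2: γ = 1/√(1 − 0.8283²) = 1/√0.3139 = 1.785; τ_2 = 366.1/1.785 = 205.1 μs.
Total: 1.771 + 205.1 μs.

τ = 207 μs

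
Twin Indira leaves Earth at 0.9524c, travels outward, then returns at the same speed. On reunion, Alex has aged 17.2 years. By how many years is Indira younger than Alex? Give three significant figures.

Δt − τ = 12.0 years

γ = 1/√(1 − 0.9524²) = 1/√0.09293 = 3.280
Indira's elapsed proper time: τ = 17.2/3.280 = 5.243 years.
Age gap = Δt − τ = 17.2 − 5.243 years.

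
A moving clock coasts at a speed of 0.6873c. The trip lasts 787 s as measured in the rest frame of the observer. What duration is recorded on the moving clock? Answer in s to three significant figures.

γ = 1/√(1 − 0.6873²) = 1/√0.5276 = 1.377
The interval measured in the rest frame of the observer is the dilated one; the clock on the moving clock measures the proper time τ = Δt/γ = 787/1.377 s.

τ = 572 s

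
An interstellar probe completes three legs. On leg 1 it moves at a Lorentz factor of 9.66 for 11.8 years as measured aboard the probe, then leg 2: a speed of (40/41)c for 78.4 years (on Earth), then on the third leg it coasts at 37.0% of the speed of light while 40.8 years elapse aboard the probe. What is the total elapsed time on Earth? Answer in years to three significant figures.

Δt = 236 years

Leg 1: γ = 9.66; Δt_1 = 9.660 × 11.8 = 114.0 years.
Leg 2: 78.4 years is already measured on Earth.
Leg 3: β = 0.370; γ = 1/√(1 − 0.370²) = 1/√0.8631 = 1.076; Δt_3 = 1.076 × 40.8 = 43.92 years.
Total: 114.0 + 78.40 + 43.92 years.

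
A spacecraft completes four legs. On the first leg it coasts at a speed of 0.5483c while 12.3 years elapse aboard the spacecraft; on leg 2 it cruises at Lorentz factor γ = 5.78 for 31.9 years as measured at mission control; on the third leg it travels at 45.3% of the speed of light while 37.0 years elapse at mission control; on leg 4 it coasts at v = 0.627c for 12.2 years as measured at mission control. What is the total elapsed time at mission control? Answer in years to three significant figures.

Leg 1: γ = 1/√(1 − 0.5483²) = 1/√0.6994 = 1.196; Δt_1 = 1.196 × 12.3 = 14.71 years.
Leg 2: 31.9 years is already measured at mission control.
Leg 3: 37.0 years is already measured at mission control.
Leg 4: 12.2 years is already measured at mission control.
Total: 14.71 + 31.90 + 37.00 + 12.20 years.

Δt = 95.8 years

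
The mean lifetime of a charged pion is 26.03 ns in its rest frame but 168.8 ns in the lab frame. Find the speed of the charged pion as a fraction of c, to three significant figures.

γ = Δt/τ₀ = 168.8/26.03 = 6.485
β = √(1 − 1/γ²) = √(1 − 0.02378) = √0.9762

β = 0.988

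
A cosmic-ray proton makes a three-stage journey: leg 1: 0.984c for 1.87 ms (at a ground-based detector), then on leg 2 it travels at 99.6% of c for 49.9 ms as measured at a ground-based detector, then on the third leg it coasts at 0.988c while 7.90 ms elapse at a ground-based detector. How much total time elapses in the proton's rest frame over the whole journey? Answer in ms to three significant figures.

τ = 6.01 ms

Leg 1: γ = 1/√(1 − 0.984²) = 1/√0.03174 = 5.613; τ_1 = 1.87/5.613 = 0.3332 ms.
Leg 2: β = 0.996; γ = 1/√(1 − 0.996²) = 1/√0.007984 = 11.19; τ_2 = 49.9/11.19 = 4.459 ms.
Leg 3: γ = 1/√(1 − 0.988²) = 1/√0.02386 = 6.474; τ_3 = 7.90/6.474 = 1.220 ms.
Total: 0.3332 + 4.459 + 1.220 ms.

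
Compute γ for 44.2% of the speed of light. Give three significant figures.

γ = 1.11

β = 0.442; γ = 1/√(1 − 0.442²) = 1/√0.8046 = 1.115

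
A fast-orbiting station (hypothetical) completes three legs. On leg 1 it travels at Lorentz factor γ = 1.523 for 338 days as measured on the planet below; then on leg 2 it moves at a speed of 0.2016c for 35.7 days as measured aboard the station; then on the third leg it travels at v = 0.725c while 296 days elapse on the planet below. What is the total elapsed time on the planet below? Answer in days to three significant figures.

Δt = 670 days

Leg 1: 338 days is already measured on the planet below.
Leg 2: γ = 1/√(1 − 0.2016²) = 1/√0.9594 = 1.021; Δt_2 = 1.021 × 35.7 = 36.45 days.
Leg 3: 296 days is already measured on the planet below.
Total: 338.0 + 36.45 + 296.0 days.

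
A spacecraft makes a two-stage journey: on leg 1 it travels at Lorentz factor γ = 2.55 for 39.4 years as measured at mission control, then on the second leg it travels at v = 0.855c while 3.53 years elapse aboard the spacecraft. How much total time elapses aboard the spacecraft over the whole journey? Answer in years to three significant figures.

τ = 19.0 years

Leg 1: γ = 2.55; τ_1 = 39.4/2.550 = 15.45 years.
Leg 2: 3.53 years is already measured aboard the spacecraft.
Total: 15.45 + 3.530 years.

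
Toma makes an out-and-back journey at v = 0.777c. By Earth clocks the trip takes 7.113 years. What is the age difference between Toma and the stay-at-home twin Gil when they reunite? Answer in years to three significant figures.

γ = 1/√(1 − 0.777²) = 1/√0.3963 = 1.589
Toma's elapsed proper time: τ = 7.113/1.589 = 4.478 years.
Age gap = Δt − τ = 7.113 − 4.478 years.

Δt − τ = 2.64 years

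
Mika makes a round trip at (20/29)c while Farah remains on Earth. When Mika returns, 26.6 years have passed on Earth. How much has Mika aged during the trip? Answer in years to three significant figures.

τ = 19.3 years

γ = 1/√(1 − (20/29)²) = 29/21 ≈ 1.381
Mika's clock measures proper time along the trip: τ = Δt/γ = 26.6/1.381 years.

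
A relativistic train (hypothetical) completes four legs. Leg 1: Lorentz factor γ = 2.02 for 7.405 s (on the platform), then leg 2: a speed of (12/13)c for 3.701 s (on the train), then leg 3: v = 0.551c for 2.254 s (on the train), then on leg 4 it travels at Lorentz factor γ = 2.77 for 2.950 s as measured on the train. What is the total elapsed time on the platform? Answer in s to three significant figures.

Δt = 27.9 s

Leg 1: 7.405 s is already measured on the platform.
Leg 2: γ = 1/√(1 − (12/13)²) = 13/5 = 2.600; Δt_2 = 2.600 × 3.701 = 9.623 s.
Leg 3: γ = 1/√(1 − 0.551²) = 1/√0.6964 = 1.198; Δt_3 = 1.198 × 2.254 = 2.701 s.
Leg 4: γ = 2.77; Δt_4 = 2.770 × 2.950 = 8.172 s.
Total: 7.405 + 9.623 + 2.701 + 8.172 s.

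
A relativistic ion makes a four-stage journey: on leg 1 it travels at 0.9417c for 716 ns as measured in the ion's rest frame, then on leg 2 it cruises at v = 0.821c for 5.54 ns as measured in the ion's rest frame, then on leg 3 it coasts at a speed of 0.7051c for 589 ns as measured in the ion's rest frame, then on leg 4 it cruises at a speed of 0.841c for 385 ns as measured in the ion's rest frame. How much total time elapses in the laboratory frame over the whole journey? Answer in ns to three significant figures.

Δt = 3680 ns

Leg 1: γ = 1/√(1 − 0.9417²) = 1/√0.1132 = 2.972; Δt_1 = 2.972 × 716 = 2128 ns.
Leg 2: γ = 1/√(1 − 0.821²) = 1/√0.3260 = 1.752; Δt_2 = 1.752 × 5.54 = 9.703 ns.
Leg 3: γ = 1/√(1 − 0.7051²) = 1/√0.5028 = 1.410; Δt_3 = 1.410 × 589 = 830.6 ns.
Leg 4: γ = 1/√(1 − 0.841²) = 1/√0.2927 = 1.848; Δt_4 = 1.848 × 385 = 711.6 ns.
Total: 2128 + 9.703 + 830.6 + 711.6 ns.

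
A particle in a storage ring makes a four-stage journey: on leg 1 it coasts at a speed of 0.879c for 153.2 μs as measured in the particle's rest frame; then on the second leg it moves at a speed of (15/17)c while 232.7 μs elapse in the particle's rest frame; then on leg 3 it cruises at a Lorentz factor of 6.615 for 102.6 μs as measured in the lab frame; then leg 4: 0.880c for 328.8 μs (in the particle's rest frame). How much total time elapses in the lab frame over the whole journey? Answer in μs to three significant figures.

Leg 1: γ = 1/√(1 − 0.879²) = 1/√0.2274 = 2.097; Δt_1 = 2.097 × 153.2 = 321.3 μs.
Leg 2: γ = 1/√(1 − (15/17)²) = 17/8 = 2.125; Δt_2 = 2.125 × 232.7 = 494.5 μs.
Leg 3: 102.6 μs is already measured in the lab frame.
Leg 4: γ = 1/√(1 − 0.880²) = 1/√0.2256 = 2.105; Δt_4 = 2.105 × 328.8 = 692.2 μs.
Total: 321.3 + 494.5 + 102.6 + 692.2 μs.

Δt = 1610 μs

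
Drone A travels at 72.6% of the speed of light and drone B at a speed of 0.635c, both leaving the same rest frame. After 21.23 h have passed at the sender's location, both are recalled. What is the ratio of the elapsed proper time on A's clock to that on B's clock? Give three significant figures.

A: β = 0.726; γ = 1/√(1 − 0.726²) = 1/√0.4729 = 1.454. B: γ = 1/√(1 − 0.635²) = 1/√0.5968 = 1.294.
τ_A/τ_B = γ_B/γ_A = 1.294/1.454 = 0.8902, so τ_A/τ_B = 0.8902.

τ_A/τ_B = 0.890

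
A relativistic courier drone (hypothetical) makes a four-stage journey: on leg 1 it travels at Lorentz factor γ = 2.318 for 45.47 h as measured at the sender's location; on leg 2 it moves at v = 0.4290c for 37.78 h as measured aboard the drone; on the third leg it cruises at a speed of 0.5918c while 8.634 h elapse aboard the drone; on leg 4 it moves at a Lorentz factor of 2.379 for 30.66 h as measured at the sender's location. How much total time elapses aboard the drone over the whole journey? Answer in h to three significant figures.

Leg 1: γ = 2.318; τ_1 = 45.47/2.318 = 19.62 h.
Leg 2: 37.78 h is already measured aboard the drone.
Leg 3: 8.634 h is already measured aboard the drone.
Leg 4: γ = 2.379; τ_4 = 30.66/2.379 = 12.89 h.
Total: 19.62 + 37.78 + 8.634 + 12.89 h.

τ = 78.9 h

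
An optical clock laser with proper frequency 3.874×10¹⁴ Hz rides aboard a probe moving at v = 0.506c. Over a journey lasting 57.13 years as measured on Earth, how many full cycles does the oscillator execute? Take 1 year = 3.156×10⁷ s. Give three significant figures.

N = 6.02×10²³

γ = 1/√(1 − 0.506²) = 1/√0.7440 = 1.159
The oscillator's own cycle count is N = f × τ where τ is the proper time aboard the probe. τ = Δt/γ = 57.13/1.159 = 49.28 years = 1.555×10⁹ s.
N = 3.874×10¹⁴ × 1.555×10⁹ = 6.025×10²³.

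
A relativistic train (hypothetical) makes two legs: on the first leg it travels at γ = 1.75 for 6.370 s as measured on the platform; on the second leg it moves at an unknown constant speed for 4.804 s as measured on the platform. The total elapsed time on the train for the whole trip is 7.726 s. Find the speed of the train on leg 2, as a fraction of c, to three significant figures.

Leg 1: γ = 1.75; τ_1 = 6.370/1.750 = 3.640 s.
Leg 2: speed unknown; τ_2 = 4.804/γ_2.
Total proper time: 3.640 + τ_2 = 7.726, so τ_2 = 7.726 − 3.640 = 4.086 s.
γ_2 = 4.804/4.086 = 1.176; β = √(1 − 1/γ²) = √0.2766.

β = 0.526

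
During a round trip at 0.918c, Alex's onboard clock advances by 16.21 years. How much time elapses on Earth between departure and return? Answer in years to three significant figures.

γ = 1/√(1 − 0.918²) = 1/√0.1573 = 2.522
Earth-frame duration is the dilated interval: Δt = γτ = 2.522 × 16.21 years.

Δt = 40.9 years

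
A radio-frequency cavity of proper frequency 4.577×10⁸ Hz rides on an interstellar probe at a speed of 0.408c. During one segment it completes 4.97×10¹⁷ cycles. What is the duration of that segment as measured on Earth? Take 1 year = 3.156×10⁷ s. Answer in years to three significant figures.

Δt = 37.7 years

γ = 1/√(1 − 0.408²) = 1/√0.8335 = 1.095
Proper time for N cycles: τ = N/f = 4.97×10¹⁷/(4.577×10⁸) = 1.086×10⁹ s = 34.41 years.
Lab-frame duration Δt = γτ = 1.095 × 34.41 = 37.69 years.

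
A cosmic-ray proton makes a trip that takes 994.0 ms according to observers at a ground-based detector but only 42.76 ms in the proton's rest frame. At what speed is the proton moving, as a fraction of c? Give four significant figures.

The proper time is measured in the proton's rest frame (both events occur at the proton's location); Δt is measured at a ground-based detector. γ = Δt/τ = 994.0/42.76 = 23.25.
β = √(1 − 1/γ²) = √(1 − 0.001851) = √0.9981

β = 0.9991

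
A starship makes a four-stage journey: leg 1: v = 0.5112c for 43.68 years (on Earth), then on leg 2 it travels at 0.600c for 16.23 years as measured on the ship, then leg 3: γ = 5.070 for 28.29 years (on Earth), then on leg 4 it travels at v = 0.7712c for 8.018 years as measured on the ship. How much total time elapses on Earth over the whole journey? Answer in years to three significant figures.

Leg 1: 43.68 years is already measured on Earth.
Leg 2: γ = 1/√(1 − 0.600²) = 5/4 = 1.250; Δt_2 = 1.250 × 16.23 = 20.29 years.
Leg 3: 28.29 years is already measured on Earth.
Leg 4: γ = 1/√(1 − 0.7712²) = 1/√0.4053 = 1.571; Δt_4 = 1.571 × 8.018 = 12.60 years.
Total: 43.68 + 20.29 + 28.29 + 12.60 years.

Δt = 105 years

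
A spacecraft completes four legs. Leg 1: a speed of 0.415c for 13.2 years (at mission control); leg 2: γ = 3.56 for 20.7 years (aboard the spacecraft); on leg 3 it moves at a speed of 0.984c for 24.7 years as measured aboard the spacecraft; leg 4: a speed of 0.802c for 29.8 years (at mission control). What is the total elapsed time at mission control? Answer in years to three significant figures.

Δt = 255 years

Leg 1: 13.2 years is already measured at mission control.
Leg 2: γ = 3.56; Δt_2 = 3.560 × 20.7 = 73.69 years.
Leg 3: γ = 1/√(1 − 0.984²) = 1/√0.03174 = 5.613; Δt_3 = 5.613 × 24.7 = 138.6 years.
Leg 4: 29.8 years is already measured at mission control.
Total: 13.20 + 73.69 + 138.6 + 29.80 years.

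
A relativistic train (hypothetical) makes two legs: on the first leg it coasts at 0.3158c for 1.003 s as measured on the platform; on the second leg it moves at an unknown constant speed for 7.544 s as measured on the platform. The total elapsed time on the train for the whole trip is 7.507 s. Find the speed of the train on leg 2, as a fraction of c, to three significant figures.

β = 0.495

Leg 1: γ = 1/√(1 − 0.3158²) = 1/√0.9003 = 1.054; τ_1 = 1.003/1.054 = 0.9517 s.
Leg 2: speed unknown; τ_2 = 7.544/γ_2.
Total proper time: 0.9517 + τ_2 = 7.507, so τ_2 = 7.507 − 0.9517 = 6.555 s.
γ_2 = 7.544/6.555 = 1.151; β = √(1 − 1/γ²) = √0.2449.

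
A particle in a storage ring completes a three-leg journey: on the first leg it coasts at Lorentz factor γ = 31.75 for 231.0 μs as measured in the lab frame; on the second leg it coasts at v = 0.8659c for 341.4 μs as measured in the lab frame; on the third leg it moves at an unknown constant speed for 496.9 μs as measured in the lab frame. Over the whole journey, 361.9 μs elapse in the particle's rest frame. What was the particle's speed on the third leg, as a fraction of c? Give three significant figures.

β = 0.929

Leg 1: γ = 31.75; τ_1 = 231.0/31.75 = 7.276 μs.
Leg 2: γ = 1/√(1 − 0.8659²) = 1/√0.2502 = 1.999; τ_2 = 341.4/1.999 = 170.8 μs.
Leg 3: speed unknown; τ_3 = 496.9/γ_3.
Total proper time: 7.276 + 170.8 + τ_3 = 361.9, so τ_3 = 361.9 − 178.0 = 183.9 μs.
γ_3 = 496.9/183.9 = 2.703; β = √(1 − 1/γ²) = √0.8631.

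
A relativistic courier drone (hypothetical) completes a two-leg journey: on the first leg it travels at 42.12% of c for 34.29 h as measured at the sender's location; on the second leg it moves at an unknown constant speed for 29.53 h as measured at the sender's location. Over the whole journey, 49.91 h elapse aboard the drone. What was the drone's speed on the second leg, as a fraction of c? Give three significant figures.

Leg 1: β = 0.4212; γ = 1/√(1 − 0.4212²) = 1/√0.8226 = 1.103; τ_1 = 34.29/1.103 = 31.10 h.
Leg 2: speed unknown; τ_2 = 29.53/γ_2.
Total proper time: 31.10 + τ_2 = 49.91, so τ_2 = 49.91 − 31.10 = 18.81 h.
γ_2 = 29.53/18.81 = 1.570; β = √(1 − 1/γ²) = √0.5943.

β = 0.771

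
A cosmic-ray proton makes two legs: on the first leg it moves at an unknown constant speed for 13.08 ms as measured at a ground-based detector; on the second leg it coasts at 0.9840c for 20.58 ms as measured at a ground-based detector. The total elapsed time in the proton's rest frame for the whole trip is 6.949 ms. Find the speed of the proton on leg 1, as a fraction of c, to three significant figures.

Leg 1: speed unknown; τ_1 = 13.08/γ_1.
Leg 2: γ = 1/√(1 − 0.9840²) = 1/√0.03174 = 5.613; τ_2 = 20.58/5.613 = 3.667 ms.
Total proper time: τ_1 + 3.667 = 6.949, so τ_1 = 6.949 − 3.667 = 3.282 ms.
γ_1 = 13.08/3.282 = 3.985; β = √(1 − 1/γ²) = √0.9370.

β = 0.968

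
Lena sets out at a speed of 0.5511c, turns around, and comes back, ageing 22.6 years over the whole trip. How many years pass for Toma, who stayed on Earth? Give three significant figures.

Δt = 27.1 years

γ = 1/√(1 − 0.5511²) = 1/√0.6963 = 1.198
Earth-frame duration is the dilated interval: Δt = γτ = 1.198 × 22.6 years.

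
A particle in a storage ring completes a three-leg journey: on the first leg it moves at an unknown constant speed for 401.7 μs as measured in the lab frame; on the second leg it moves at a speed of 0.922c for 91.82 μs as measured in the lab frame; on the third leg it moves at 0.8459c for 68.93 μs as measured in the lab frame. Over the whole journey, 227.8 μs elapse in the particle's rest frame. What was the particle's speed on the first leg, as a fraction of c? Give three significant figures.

Leg 1: speed unknown; τ_1 = 401.7/γ_1.
Leg 2: γ = 1/√(1 − 0.922²) = 1/√0.1499 = 2.583; τ_2 = 91.82/2.583 = 35.55 μs.
Leg 3: γ = 1/√(1 − 0.8459²) = 1/√0.2845 = 1.875; τ_3 = 68.93/1.875 = 36.76 μs.
Total proper time: τ_1 + 35.55 + 36.76 = 227.8, so τ_1 = 227.8 − 72.32 = 155.5 μs.
γ_1 = 401.7/155.5 = 2.584; β = √(1 − 1/γ²) = √0.8502.

β = 0.922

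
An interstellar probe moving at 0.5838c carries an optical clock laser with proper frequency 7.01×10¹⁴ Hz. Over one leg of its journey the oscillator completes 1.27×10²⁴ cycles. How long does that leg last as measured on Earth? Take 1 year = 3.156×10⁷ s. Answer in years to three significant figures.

Δt = 70.7 years

γ = 1/√(1 − 0.5838²) = 1/√0.6592 = 1.232
Proper time for N cycles: τ = N/f = 1.27×10²⁴/(7.01×10¹⁴) = 1.812×10⁹ s = 57.40 years.
Lab-frame duration Δt = γτ = 1.232 × 57.40 = 70.70 years.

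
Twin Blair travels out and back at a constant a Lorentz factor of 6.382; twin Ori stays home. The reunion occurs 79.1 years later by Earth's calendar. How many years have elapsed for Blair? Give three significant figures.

τ = 12.4 years

γ = 6.382
Blair's clock measures proper time along the trip: τ = Δt/γ = 79.1/6.382 years.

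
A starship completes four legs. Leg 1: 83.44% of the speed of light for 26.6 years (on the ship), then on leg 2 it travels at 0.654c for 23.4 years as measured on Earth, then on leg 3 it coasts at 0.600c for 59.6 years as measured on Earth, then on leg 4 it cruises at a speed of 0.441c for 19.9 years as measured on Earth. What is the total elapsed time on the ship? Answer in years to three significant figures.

τ = 110 years

Leg 1: 26.6 years is already measured on the ship.
Leg 2: γ = 1/√(1 − 0.654²) = 1/√0.5723 = 1.322; τ_2 = 23.4/1.322 = 17.70 years.
Leg 3: γ = 1/√(1 − 0.600²) = 5/4 = 1.250; τ_3 = 59.6/1.250 = 47.68 years.
Leg 4: γ = 1/√(1 − 0.441²) = 1/√0.8055 = 1.114; τ_4 = 19.9/1.114 = 17.86 years.
Total: 26.60 + 17.70 + 47.68 + 17.86 years.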